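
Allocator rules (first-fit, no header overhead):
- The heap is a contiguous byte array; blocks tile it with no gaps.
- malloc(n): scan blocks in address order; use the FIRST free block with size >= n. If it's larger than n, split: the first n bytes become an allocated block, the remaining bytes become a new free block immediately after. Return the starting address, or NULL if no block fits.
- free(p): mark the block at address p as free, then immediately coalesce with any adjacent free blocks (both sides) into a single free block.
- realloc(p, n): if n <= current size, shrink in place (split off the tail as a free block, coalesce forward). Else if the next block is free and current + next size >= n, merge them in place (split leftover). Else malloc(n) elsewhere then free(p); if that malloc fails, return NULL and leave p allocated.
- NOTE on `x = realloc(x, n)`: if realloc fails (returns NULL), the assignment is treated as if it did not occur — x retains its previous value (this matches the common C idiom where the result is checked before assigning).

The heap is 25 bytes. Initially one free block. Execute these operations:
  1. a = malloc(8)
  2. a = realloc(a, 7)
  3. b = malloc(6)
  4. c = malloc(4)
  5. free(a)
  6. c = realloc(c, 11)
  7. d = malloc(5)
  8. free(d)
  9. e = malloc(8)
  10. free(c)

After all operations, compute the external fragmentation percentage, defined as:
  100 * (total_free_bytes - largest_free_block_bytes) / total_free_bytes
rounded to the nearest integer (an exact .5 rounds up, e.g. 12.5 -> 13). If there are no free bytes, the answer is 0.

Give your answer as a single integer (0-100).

Op 1: a = malloc(8) -> a = 0; heap: [0-7 ALLOC][8-24 FREE]
Op 2: a = realloc(a, 7) -> a = 0; heap: [0-6 ALLOC][7-24 FREE]
Op 3: b = malloc(6) -> b = 7; heap: [0-6 ALLOC][7-12 ALLOC][13-24 FREE]
Op 4: c = malloc(4) -> c = 13; heap: [0-6 ALLOC][7-12 ALLOC][13-16 ALLOC][17-24 FREE]
Op 5: free(a) -> (freed a); heap: [0-6 FREE][7-12 ALLOC][13-16 ALLOC][17-24 FREE]
Op 6: c = realloc(c, 11) -> c = 13; heap: [0-6 FREE][7-12 ALLOC][13-23 ALLOC][24-24 FREE]
Op 7: d = malloc(5) -> d = 0; heap: [0-4 ALLOC][5-6 FREE][7-12 ALLOC][13-23 ALLOC][24-24 FREE]
Op 8: free(d) -> (freed d); heap: [0-6 FREE][7-12 ALLOC][13-23 ALLOC][24-24 FREE]
Op 9: e = malloc(8) -> e = NULL; heap: [0-6 FREE][7-12 ALLOC][13-23 ALLOC][24-24 FREE]
Op 10: free(c) -> (freed c); heap: [0-6 FREE][7-12 ALLOC][13-24 FREE]
Free blocks: [7 12] total_free=19 largest=12 -> 100*(19-12)/19 = 700/19 ≈ 36.842 -> rounds to 37

Answer: 37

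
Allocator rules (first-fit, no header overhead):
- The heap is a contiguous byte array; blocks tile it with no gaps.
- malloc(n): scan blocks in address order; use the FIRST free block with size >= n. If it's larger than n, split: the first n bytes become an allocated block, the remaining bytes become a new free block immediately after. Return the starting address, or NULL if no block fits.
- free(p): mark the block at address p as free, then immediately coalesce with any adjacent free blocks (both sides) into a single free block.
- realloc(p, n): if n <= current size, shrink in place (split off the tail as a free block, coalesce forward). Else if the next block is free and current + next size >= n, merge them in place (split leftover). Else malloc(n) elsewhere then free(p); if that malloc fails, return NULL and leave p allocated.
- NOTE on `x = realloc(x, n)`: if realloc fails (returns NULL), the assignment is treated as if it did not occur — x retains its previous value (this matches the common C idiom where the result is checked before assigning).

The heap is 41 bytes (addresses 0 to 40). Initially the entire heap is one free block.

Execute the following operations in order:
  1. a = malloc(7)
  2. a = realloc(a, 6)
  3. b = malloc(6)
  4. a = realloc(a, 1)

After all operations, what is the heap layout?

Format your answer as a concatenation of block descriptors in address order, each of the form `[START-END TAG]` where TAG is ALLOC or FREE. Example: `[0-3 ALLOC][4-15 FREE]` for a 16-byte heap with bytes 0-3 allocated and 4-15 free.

Answer: [0-0 ALLOC][1-5 FREE][6-11 ALLOC][12-40 FREE]

Derivation:
Op 1: a = malloc(7) -> a = 0; heap: [0-6 ALLOC][7-40 FREE]
Op 2: a = realloc(a, 6) -> a = 0; heap: [0-5 ALLOC][6-40 FREE]
Op 3: b = malloc(6) -> b = 6; heap: [0-5 ALLOC][6-11 ALLOC][12-40 FREE]
Op 4: a = realloc(a, 1) -> a = 0; heap: [0-0 ALLOC][1-5 FREE][6-11 ALLOC][12-40 FREE]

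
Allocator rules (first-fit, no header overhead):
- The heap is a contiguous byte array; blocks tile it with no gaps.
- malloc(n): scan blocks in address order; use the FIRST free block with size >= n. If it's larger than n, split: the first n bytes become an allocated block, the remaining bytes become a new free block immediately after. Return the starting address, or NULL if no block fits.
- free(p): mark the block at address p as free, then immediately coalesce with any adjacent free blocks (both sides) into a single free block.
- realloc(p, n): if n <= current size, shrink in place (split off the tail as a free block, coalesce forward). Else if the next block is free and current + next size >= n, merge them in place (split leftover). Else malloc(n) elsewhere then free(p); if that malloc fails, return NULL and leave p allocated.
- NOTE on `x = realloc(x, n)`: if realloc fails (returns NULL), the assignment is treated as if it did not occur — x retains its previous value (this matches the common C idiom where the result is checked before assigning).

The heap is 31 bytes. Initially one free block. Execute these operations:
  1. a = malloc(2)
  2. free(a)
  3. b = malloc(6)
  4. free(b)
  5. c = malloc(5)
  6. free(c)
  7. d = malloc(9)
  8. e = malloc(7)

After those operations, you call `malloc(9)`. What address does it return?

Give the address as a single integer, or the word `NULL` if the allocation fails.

Answer: 16

Derivation:
Op 1: a = malloc(2) -> a = 0; heap: [0-1 ALLOC][2-30 FREE]
Op 2: free(a) -> (freed a); heap: [0-30 FREE]
Op 3: b = malloc(6) -> b = 0; heap: [0-5 ALLOC][6-30 FREE]
Op 4: free(b) -> (freed b); heap: [0-30 FREE]
Op 5: c = malloc(5) -> c = 0; heap: [0-4 ALLOC][5-30 FREE]
Op 6: free(c) -> (freed c); heap: [0-30 FREE]
Op 7: d = malloc(9) -> d = 0; heap: [0-8 ALLOC][9-30 FREE]
Op 8: e = malloc(7) -> e = 9; heap: [0-8 ALLOC][9-15 ALLOC][16-30 FREE]
malloc(9): first-fit scan over [0-8 ALLOC][9-15 ALLOC][16-30 FREE] -> 16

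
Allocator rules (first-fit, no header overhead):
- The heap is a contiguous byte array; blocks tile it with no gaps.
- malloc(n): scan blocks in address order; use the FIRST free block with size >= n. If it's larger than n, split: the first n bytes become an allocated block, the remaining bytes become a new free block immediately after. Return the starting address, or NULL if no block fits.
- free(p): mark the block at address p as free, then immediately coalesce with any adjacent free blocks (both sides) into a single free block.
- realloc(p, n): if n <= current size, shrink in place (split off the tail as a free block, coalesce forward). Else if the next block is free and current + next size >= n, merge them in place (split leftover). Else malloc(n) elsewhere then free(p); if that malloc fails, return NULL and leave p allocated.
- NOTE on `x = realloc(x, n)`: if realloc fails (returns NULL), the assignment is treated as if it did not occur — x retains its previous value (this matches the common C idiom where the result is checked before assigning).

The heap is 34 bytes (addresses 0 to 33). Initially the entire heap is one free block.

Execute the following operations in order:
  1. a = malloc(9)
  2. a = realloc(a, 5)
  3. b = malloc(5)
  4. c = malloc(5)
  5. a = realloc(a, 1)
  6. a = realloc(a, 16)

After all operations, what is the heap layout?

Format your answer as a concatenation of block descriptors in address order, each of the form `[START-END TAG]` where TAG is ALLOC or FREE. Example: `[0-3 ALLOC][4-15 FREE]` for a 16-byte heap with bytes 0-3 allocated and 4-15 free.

Answer: [0-4 FREE][5-9 ALLOC][10-14 ALLOC][15-30 ALLOC][31-33 FREE]

Derivation:
Op 1: a = malloc(9) -> a = 0; heap: [0-8 ALLOC][9-33 FREE]
Op 2: a = realloc(a, 5) -> a = 0; heap: [0-4 ALLOC][5-33 FREE]
Op 3: b = malloc(5) -> b = 5; heap: [0-4 ALLOC][5-9 ALLOC][10-33 FREE]
Op 4: c = malloc(5) -> c = 10; heap: [0-4 ALLOC][5-9 ALLOC][10-14 ALLOC][15-33 FREE]
Op 5: a = realloc(a, 1) -> a = 0; heap: [0-0 ALLOC][1-4 FREE][5-9 ALLOC][10-14 ALLOC][15-33 FREE]
Op 6: a = realloc(a, 16) -> a = 15; heap: [0-4 FREE][5-9 ALLOC][10-14 ALLOC][15-30 ALLOC][31-33 FREE]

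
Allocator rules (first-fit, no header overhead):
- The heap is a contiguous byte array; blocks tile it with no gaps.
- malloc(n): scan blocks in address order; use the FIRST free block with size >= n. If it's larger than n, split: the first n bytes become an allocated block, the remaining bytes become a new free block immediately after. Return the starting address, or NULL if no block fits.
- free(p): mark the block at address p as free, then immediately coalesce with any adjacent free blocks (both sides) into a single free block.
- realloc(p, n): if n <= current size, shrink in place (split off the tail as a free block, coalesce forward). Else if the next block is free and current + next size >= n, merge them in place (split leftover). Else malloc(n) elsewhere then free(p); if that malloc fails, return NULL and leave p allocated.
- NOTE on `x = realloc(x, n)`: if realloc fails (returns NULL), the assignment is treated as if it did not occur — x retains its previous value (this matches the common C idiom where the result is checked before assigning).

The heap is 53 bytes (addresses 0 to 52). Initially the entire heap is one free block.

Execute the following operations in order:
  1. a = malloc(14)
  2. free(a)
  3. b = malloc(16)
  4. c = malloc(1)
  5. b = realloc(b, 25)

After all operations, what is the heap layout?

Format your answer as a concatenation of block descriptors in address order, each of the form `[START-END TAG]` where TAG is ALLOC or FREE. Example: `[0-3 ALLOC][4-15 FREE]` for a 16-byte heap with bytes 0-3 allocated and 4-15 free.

Answer: [0-15 FREE][16-16 ALLOC][17-41 ALLOC][42-52 FREE]

Derivation:
Op 1: a = malloc(14) -> a = 0; heap: [0-13 ALLOC][14-52 FREE]
Op 2: free(a) -> (freed a); heap: [0-52 FREE]
Op 3: b = malloc(16) -> b = 0; heap: [0-15 ALLOC][16-52 FREE]
Op 4: c = malloc(1) -> c = 16; heap: [0-15 ALLOC][16-16 ALLOC][17-52 FREE]
Op 5: b = realloc(b, 25) -> b = 17; heap: [0-15 FREE][16-16 ALLOC][17-41 ALLOC][42-52 FREE]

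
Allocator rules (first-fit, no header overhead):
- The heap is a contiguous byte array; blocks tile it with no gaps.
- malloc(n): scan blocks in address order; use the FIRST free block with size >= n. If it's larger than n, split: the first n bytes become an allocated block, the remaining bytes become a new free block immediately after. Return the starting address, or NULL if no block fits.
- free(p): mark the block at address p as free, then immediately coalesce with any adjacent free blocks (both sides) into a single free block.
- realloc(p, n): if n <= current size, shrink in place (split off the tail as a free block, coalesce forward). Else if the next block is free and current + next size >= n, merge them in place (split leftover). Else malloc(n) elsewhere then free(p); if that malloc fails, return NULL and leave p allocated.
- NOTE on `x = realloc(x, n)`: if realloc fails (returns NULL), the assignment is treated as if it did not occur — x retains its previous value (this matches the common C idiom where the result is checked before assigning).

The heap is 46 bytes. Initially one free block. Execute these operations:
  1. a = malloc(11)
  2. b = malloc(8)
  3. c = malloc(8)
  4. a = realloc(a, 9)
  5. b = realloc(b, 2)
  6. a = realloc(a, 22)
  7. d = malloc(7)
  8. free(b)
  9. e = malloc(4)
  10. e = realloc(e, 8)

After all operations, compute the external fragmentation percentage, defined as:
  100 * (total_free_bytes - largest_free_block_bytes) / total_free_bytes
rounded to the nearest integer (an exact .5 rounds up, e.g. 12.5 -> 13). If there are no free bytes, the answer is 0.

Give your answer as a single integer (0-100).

Answer: 14

Derivation:
Op 1: a = malloc(11) -> a = 0; heap: [0-10 ALLOC][11-45 FREE]
Op 2: b = malloc(8) -> b = 11; heap: [0-10 ALLOC][11-18 ALLOC][19-45 FREE]
Op 3: c = malloc(8) -> c = 19; heap: [0-10 ALLOC][11-18 ALLOC][19-26 ALLOC][27-45 FREE]
Op 4: a = realloc(a, 9) -> a = 0; heap: [0-8 ALLOC][9-10 FREE][11-18 ALLOC][19-26 ALLOC][27-45 FREE]
Op 5: b = realloc(b, 2) -> b = 11; heap: [0-8 ALLOC][9-10 FREE][11-12 ALLOC][13-18 FREE][19-26 ALLOC][27-45 FREE]
Op 6: a = realloc(a, 22) -> NULL (a unchanged); heap: [0-8 ALLOC][9-10 FREE][11-12 ALLOC][13-18 FREE][19-26 ALLOC][27-45 FREE]
Op 7: d = malloc(7) -> d = 27; heap: [0-8 ALLOC][9-10 FREE][11-12 ALLOC][13-18 FREE][19-26 ALLOC][27-33 ALLOC][34-45 FREE]
Op 8: free(b) -> (freed b); heap: [0-8 ALLOC][9-18 FREE][19-26 ALLOC][27-33 ALLOC][34-45 FREE]
Op 9: e = malloc(4) -> e = 9; heap: [0-8 ALLOC][9-12 ALLOC][13-18 FREE][19-26 ALLOC][27-33 ALLOC][34-45 FREE]
Op 10: e = realloc(e, 8) -> e = 9; heap: [0-8 ALLOC][9-16 ALLOC][17-18 FREE][19-26 ALLOC][27-33 ALLOC][34-45 FREE]
Free blocks: [2 12] total_free=14 largest=12 -> 100*(14-12)/14 = 200/14 ≈ 14.286 -> rounds to 14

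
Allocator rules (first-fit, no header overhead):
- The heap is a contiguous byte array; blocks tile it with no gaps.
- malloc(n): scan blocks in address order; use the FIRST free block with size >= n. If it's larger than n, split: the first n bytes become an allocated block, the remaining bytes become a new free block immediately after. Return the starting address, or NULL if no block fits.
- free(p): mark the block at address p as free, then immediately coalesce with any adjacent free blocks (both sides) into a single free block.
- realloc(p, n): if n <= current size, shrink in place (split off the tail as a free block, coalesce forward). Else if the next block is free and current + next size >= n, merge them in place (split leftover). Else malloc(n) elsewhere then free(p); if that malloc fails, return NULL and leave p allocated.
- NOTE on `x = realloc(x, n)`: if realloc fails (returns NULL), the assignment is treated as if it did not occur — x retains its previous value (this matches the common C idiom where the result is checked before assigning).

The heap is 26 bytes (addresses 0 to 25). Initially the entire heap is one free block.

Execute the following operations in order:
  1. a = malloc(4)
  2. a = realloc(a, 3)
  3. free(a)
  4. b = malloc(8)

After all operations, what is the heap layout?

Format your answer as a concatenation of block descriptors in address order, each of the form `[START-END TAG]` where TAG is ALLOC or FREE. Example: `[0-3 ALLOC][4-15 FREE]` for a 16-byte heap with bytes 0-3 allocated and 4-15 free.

Op 1: a = malloc(4) -> a = 0; heap: [0-3 ALLOC][4-25 FREE]
Op 2: a = realloc(a, 3) -> a = 0; heap: [0-2 ALLOC][3-25 FREE]
Op 3: free(a) -> (freed a); heap: [0-25 FREE]
Op 4: b = malloc(8) -> b = 0; heap: [0-7 ALLOC][8-25 FREE]

Answer: [0-7 ALLOC][8-25 FREE]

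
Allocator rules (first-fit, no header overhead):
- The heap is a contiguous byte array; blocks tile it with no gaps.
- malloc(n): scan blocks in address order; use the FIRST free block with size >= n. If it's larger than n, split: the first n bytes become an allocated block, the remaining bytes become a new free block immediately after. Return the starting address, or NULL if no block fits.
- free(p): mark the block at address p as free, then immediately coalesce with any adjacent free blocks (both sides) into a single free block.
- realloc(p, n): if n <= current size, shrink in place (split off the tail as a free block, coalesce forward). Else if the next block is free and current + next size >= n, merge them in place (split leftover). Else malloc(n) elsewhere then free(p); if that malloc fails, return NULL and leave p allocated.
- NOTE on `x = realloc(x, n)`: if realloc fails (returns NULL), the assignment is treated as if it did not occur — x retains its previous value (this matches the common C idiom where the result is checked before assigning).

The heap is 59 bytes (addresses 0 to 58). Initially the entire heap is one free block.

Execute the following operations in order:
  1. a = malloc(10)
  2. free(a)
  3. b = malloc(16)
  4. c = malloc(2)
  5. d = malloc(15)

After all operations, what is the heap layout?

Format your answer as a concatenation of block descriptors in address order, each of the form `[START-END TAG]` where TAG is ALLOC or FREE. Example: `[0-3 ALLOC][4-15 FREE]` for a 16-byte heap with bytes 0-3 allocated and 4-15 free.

Op 1: a = malloc(10) -> a = 0; heap: [0-9 ALLOC][10-58 FREE]
Op 2: free(a) -> (freed a); heap: [0-58 FREE]
Op 3: b = malloc(16) -> b = 0; heap: [0-15 ALLOC][16-58 FREE]
Op 4: c = malloc(2) -> c = 16; heap: [0-15 ALLOC][16-17 ALLOC][18-58 FREE]
Op 5: d = malloc(15) -> d = 18; heap: [0-15 ALLOC][16-17 ALLOC][18-32 ALLOC][33-58 FREE]

Answer: [0-15 ALLOC][16-17 ALLOC][18-32 ALLOC][33-58 FREE]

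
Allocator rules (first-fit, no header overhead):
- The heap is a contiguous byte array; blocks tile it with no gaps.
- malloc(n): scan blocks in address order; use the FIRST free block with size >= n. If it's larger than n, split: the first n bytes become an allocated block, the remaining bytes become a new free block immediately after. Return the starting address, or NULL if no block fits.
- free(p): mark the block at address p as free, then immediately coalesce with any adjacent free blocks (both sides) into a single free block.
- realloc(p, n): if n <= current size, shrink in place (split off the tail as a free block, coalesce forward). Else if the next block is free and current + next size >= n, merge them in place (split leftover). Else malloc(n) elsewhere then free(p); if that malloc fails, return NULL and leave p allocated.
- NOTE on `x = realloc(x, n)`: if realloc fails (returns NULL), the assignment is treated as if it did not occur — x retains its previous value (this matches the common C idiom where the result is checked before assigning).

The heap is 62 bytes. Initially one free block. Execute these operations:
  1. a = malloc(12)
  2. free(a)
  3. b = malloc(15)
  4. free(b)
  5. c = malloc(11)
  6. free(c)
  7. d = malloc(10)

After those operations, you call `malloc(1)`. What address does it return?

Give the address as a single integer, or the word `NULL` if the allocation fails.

Answer: 10

Derivation:
Op 1: a = malloc(12) -> a = 0; heap: [0-11 ALLOC][12-61 FREE]
Op 2: free(a) -> (freed a); heap: [0-61 FREE]
Op 3: b = malloc(15) -> b = 0; heap: [0-14 ALLOC][15-61 FREE]
Op 4: free(b) -> (freed b); heap: [0-61 FREE]
Op 5: c = malloc(11) -> c = 0; heap: [0-10 ALLOC][11-61 FREE]
Op 6: free(c) -> (freed c); heap: [0-61 FREE]
Op 7: d = malloc(10) -> d = 0; heap: [0-9 ALLOC][10-61 FREE]
malloc(1): first-fit scan over [0-9 ALLOC][10-61 FREE] -> 10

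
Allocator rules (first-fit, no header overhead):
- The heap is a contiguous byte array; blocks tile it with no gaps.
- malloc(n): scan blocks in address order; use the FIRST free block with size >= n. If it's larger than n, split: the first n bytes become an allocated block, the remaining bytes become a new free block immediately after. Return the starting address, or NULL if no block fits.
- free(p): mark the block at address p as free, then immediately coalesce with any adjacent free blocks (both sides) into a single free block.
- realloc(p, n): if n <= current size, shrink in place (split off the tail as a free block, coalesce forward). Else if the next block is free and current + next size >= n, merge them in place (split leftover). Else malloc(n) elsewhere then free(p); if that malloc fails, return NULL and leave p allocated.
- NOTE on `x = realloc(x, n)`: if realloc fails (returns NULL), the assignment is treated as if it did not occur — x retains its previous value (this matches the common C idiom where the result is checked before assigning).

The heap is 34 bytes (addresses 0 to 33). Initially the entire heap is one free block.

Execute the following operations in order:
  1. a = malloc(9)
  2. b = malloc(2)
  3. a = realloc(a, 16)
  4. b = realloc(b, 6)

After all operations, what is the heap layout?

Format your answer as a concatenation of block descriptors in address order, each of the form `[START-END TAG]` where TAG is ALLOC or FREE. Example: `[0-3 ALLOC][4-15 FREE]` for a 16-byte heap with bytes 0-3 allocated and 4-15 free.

Answer: [0-5 ALLOC][6-10 FREE][11-26 ALLOC][27-33 FREE]

Derivation:
Op 1: a = malloc(9) -> a = 0; heap: [0-8 ALLOC][9-33 FREE]
Op 2: b = malloc(2) -> b = 9; heap: [0-8 ALLOC][9-10 ALLOC][11-33 FREE]
Op 3: a = realloc(a, 16) -> a = 11; heap: [0-8 FREE][9-10 ALLOC][11-26 ALLOC][27-33 FREE]
Op 4: b = realloc(b, 6) -> b = 0; heap: [0-5 ALLOC][6-10 FREE][11-26 ALLOC][27-33 FREE]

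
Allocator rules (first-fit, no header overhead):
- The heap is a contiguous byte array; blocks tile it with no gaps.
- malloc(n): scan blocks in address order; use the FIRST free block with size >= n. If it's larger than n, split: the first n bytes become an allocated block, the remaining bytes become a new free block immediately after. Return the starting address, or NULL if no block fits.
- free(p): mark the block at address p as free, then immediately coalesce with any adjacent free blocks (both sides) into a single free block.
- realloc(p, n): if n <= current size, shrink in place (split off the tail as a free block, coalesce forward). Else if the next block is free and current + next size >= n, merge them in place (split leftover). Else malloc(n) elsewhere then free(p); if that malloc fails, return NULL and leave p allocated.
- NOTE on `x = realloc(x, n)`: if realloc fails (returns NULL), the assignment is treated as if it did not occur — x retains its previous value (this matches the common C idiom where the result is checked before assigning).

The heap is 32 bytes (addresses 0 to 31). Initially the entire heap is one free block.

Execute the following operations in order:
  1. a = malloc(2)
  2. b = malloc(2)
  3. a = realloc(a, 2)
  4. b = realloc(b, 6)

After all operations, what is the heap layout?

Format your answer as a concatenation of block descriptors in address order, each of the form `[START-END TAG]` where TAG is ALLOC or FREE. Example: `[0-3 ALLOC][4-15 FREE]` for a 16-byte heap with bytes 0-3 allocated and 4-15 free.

Op 1: a = malloc(2) -> a = 0; heap: [0-1 ALLOC][2-31 FREE]
Op 2: b = malloc(2) -> b = 2; heap: [0-1 ALLOC][2-3 ALLOC][4-31 FREE]
Op 3: a = realloc(a, 2) -> a = 0; heap: [0-1 ALLOC][2-3 ALLOC][4-31 FREE]
Op 4: b = realloc(b, 6) -> b = 2; heap: [0-1 ALLOC][2-7 ALLOC][8-31 FREE]

Answer: [0-1 ALLOC][2-7 ALLOC][8-31 FREE]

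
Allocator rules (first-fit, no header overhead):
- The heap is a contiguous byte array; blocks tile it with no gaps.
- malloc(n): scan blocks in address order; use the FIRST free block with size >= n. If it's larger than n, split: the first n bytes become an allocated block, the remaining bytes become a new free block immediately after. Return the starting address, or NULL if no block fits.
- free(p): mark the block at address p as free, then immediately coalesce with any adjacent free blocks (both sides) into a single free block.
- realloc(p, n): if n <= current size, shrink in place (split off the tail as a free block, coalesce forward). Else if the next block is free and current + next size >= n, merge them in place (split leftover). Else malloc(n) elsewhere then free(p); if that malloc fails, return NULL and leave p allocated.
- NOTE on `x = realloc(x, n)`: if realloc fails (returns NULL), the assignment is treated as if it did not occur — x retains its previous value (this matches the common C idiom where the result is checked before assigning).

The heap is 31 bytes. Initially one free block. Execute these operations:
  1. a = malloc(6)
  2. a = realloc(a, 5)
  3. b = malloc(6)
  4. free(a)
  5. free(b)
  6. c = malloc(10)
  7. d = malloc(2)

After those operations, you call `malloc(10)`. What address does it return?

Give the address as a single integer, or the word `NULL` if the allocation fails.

Answer: 12

Derivation:
Op 1: a = malloc(6) -> a = 0; heap: [0-5 ALLOC][6-30 FREE]
Op 2: a = realloc(a, 5) -> a = 0; heap: [0-4 ALLOC][5-30 FREE]
Op 3: b = malloc(6) -> b = 5; heap: [0-4 ALLOC][5-10 ALLOC][11-30 FREE]
Op 4: free(a) -> (freed a); heap: [0-4 FREE][5-10 ALLOC][11-30 FREE]
Op 5: free(b) -> (freed b); heap: [0-30 FREE]
Op 6: c = malloc(10) -> c = 0; heap: [0-9 ALLOC][10-30 FREE]
Op 7: d = malloc(2) -> d = 10; heap: [0-9 ALLOC][10-11 ALLOC][12-30 FREE]
malloc(10): first-fit scan over [0-9 ALLOC][10-11 ALLOC][12-30 FREE] -> 12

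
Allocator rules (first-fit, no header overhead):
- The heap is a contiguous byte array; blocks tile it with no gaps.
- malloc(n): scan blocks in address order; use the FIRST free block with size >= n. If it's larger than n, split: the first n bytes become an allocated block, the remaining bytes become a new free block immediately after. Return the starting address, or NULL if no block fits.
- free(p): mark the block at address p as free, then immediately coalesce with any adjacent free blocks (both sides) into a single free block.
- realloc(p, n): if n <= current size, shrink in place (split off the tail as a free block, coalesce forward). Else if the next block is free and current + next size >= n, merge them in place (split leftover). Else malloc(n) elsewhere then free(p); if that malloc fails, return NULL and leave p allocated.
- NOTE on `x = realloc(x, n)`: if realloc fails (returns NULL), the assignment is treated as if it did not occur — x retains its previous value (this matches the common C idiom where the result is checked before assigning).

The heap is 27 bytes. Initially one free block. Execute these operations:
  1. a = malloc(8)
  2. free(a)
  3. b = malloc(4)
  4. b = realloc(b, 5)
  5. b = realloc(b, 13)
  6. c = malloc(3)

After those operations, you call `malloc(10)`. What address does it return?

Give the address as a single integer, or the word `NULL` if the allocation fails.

Answer: 16

Derivation:
Op 1: a = malloc(8) -> a = 0; heap: [0-7 ALLOC][8-26 FREE]
Op 2: free(a) -> (freed a); heap: [0-26 FREE]
Op 3: b = malloc(4) -> b = 0; heap: [0-3 ALLOC][4-26 FREE]
Op 4: b = realloc(b, 5) -> b = 0; heap: [0-4 ALLOC][5-26 FREE]
Op 5: b = realloc(b, 13) -> b = 0; heap: [0-12 ALLOC][13-26 FREE]
Op 6: c = malloc(3) -> c = 13; heap: [0-12 ALLOC][13-15 ALLOC][16-26 FREE]
malloc(10): first-fit scan over [0-12 ALLOC][13-15 ALLOC][16-26 FREE] -> 16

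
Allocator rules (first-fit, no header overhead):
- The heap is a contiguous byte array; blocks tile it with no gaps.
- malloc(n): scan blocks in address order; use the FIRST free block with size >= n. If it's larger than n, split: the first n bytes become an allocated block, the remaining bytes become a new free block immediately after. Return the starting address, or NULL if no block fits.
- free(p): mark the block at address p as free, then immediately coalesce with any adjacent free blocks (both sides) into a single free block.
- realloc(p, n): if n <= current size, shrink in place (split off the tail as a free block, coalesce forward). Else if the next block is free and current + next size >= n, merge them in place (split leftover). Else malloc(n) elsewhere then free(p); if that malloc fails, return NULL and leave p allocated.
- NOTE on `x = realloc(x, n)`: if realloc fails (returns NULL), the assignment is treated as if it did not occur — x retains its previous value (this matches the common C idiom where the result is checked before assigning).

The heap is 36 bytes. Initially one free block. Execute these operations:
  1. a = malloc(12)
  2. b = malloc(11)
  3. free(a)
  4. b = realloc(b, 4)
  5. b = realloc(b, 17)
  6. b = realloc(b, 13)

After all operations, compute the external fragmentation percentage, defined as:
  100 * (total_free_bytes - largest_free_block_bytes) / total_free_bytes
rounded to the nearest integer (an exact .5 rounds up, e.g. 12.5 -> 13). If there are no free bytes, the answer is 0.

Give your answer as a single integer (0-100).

Answer: 48

Derivation:
Op 1: a = malloc(12) -> a = 0; heap: [0-11 ALLOC][12-35 FREE]
Op 2: b = malloc(11) -> b = 12; heap: [0-11 ALLOC][12-22 ALLOC][23-35 FREE]
Op 3: free(a) -> (freed a); heap: [0-11 FREE][12-22 ALLOC][23-35 FREE]
Op 4: b = realloc(b, 4) -> b = 12; heap: [0-11 FREE][12-15 ALLOC][16-35 FREE]
Op 5: b = realloc(b, 17) -> b = 12; heap: [0-11 FREE][12-28 ALLOC][29-35 FREE]
Op 6: b = realloc(b, 13) -> b = 12; heap: [0-11 FREE][12-24 ALLOC][25-35 FREE]
Free blocks: [12 11] total_free=23 largest=12 -> 100*(23-12)/23 = 1100/23 ≈ 47.826 -> rounds to 48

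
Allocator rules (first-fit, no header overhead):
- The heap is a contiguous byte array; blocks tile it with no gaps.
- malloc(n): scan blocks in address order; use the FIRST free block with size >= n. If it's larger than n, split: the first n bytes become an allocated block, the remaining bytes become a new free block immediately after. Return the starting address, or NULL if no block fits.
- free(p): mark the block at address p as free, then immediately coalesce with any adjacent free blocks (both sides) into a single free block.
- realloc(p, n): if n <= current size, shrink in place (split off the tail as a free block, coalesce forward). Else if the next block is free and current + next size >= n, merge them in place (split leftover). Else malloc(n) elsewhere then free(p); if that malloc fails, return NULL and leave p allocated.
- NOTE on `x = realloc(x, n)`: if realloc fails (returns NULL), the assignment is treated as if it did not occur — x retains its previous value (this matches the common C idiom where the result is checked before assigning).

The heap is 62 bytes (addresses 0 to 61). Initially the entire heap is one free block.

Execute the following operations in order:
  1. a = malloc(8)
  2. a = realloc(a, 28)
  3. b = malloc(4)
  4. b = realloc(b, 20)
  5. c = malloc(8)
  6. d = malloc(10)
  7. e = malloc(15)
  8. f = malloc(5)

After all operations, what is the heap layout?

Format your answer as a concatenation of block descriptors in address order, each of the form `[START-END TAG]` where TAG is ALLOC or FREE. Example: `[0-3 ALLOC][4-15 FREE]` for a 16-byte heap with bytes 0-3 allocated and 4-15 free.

Answer: [0-27 ALLOC][28-47 ALLOC][48-55 ALLOC][56-60 ALLOC][61-61 FREE]

Derivation:
Op 1: a = malloc(8) -> a = 0; heap: [0-7 ALLOC][8-61 FREE]
Op 2: a = realloc(a, 28) -> a = 0; heap: [0-27 ALLOC][28-61 FREE]
Op 3: b = malloc(4) -> b = 28; heap: [0-27 ALLOC][28-31 ALLOC][32-61 FREE]
Op 4: b = realloc(b, 20) -> b = 28; heap: [0-27 ALLOC][28-47 ALLOC][48-61 FREE]
Op 5: c = malloc(8) -> c = 48; heap: [0-27 ALLOC][28-47 ALLOC][48-55 ALLOC][56-61 FREE]
Op 6: d = malloc(10) -> d = NULL; heap: [0-27 ALLOC][28-47 ALLOC][48-55 ALLOC][56-61 FREE]
Op 7: e = malloc(15) -> e = NULL; heap: [0-27 ALLOC][28-47 ALLOC][48-55 ALLOC][56-61 FREE]
Op 8: f = malloc(5) -> f = 56; heap: [0-27 ALLOC][28-47 ALLOC][48-55 ALLOC][56-60 ALLOC][61-61 FREE]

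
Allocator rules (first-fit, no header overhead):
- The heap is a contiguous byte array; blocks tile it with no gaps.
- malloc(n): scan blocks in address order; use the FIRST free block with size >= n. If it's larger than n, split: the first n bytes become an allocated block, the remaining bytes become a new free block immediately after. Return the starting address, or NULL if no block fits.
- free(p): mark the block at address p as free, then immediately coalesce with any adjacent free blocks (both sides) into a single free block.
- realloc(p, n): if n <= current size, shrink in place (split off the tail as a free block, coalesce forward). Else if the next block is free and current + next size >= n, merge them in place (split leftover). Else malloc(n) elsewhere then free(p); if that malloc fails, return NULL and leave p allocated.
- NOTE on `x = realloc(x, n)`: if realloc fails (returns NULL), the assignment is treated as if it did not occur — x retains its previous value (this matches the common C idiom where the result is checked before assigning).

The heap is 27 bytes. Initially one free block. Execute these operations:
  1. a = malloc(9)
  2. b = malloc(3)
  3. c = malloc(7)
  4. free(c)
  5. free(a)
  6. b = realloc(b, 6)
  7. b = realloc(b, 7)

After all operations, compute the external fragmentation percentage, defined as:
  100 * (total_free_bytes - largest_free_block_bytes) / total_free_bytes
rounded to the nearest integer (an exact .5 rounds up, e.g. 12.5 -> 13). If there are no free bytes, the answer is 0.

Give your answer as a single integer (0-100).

Answer: 45

Derivation:
Op 1: a = malloc(9) -> a = 0; heap: [0-8 ALLOC][9-26 FREE]
Op 2: b = malloc(3) -> b = 9; heap: [0-8 ALLOC][9-11 ALLOC][12-26 FREE]
Op 3: c = malloc(7) -> c = 12; heap: [0-8 ALLOC][9-11 ALLOC][12-18 ALLOC][19-26 FREE]
Op 4: free(c) -> (freed c); heap: [0-8 ALLOC][9-11 ALLOC][12-26 FREE]
Op 5: free(a) -> (freed a); heap: [0-8 FREE][9-11 ALLOC][12-26 FREE]
Op 6: b = realloc(b, 6) -> b = 9; heap: [0-8 FREE][9-14 ALLOC][15-26 FREE]
Op 7: b = realloc(b, 7) -> b = 9; heap: [0-8 FREE][9-15 ALLOC][16-26 FREE]
Free blocks: [9 11] total_free=20 largest=11 -> 100*(20-11)/20 = 900/20 = 45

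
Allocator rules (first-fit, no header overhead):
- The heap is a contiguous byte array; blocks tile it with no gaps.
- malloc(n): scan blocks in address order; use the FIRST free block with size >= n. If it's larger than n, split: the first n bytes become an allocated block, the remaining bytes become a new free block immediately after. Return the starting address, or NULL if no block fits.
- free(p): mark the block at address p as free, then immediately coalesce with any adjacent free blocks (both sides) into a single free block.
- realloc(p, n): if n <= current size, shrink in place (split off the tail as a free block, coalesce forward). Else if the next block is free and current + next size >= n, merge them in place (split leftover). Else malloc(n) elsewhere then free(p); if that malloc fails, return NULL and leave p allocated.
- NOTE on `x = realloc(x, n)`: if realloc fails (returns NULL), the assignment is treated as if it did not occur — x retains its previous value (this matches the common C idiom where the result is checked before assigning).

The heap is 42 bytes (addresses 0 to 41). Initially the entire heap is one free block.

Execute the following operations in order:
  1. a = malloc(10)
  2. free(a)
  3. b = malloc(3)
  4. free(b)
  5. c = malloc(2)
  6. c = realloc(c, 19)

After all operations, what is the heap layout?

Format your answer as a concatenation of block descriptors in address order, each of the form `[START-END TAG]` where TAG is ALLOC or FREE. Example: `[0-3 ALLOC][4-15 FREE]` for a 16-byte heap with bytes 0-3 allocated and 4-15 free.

Answer: [0-18 ALLOC][19-41 FREE]

Derivation:
Op 1: a = malloc(10) -> a = 0; heap: [0-9 ALLOC][10-41 FREE]
Op 2: free(a) -> (freed a); heap: [0-41 FREE]
Op 3: b = malloc(3) -> b = 0; heap: [0-2 ALLOC][3-41 FREE]
Op 4: free(b) -> (freed b); heap: [0-41 FREE]
Op 5: c = malloc(2) -> c = 0; heap: [0-1 ALLOC][2-41 FREE]
Op 6: c = realloc(c, 19) -> c = 0; heap: [0-18 ALLOC][19-41 FREE]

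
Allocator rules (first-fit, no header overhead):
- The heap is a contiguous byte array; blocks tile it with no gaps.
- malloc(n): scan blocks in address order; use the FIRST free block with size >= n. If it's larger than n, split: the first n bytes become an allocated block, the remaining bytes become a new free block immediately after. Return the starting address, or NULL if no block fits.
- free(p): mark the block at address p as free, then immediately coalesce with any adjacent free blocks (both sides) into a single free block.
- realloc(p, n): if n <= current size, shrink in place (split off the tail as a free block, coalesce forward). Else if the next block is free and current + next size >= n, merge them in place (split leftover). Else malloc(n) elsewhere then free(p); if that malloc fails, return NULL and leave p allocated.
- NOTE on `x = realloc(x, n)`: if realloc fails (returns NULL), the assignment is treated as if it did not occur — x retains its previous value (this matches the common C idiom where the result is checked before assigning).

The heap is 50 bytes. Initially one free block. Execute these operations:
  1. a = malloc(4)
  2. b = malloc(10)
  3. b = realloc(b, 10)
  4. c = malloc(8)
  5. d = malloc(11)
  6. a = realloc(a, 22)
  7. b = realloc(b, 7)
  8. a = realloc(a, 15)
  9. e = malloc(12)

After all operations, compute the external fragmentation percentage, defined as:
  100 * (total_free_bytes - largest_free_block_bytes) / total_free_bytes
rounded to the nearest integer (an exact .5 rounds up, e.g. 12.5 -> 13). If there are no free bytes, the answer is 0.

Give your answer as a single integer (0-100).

Op 1: a = malloc(4) -> a = 0; heap: [0-3 ALLOC][4-49 FREE]
Op 2: b = malloc(10) -> b = 4; heap: [0-3 ALLOC][4-13 ALLOC][14-49 FREE]
Op 3: b = realloc(b, 10) -> b = 4; heap: [0-3 ALLOC][4-13 ALLOC][14-49 FREE]
Op 4: c = malloc(8) -> c = 14; heap: [0-3 ALLOC][4-13 ALLOC][14-21 ALLOC][22-49 FREE]
Op 5: d = malloc(11) -> d = 22; heap: [0-3 ALLOC][4-13 ALLOC][14-21 ALLOC][22-32 ALLOC][33-49 FREE]
Op 6: a = realloc(a, 22) -> NULL (a unchanged); heap: [0-3 ALLOC][4-13 ALLOC][14-21 ALLOC][22-32 ALLOC][33-49 FREE]
Op 7: b = realloc(b, 7) -> b = 4; heap: [0-3 ALLOC][4-10 ALLOC][11-13 FREE][14-21 ALLOC][22-32 ALLOC][33-49 FREE]
Op 8: a = realloc(a, 15) -> a = 33; heap: [0-3 FREE][4-10 ALLOC][11-13 FREE][14-21 ALLOC][22-32 ALLOC][33-47 ALLOC][48-49 FREE]
Op 9: e = malloc(12) -> e = NULL; heap: [0-3 FREE][4-10 ALLOC][11-13 FREE][14-21 ALLOC][22-32 ALLOC][33-47 ALLOC][48-49 FREE]
Free blocks: [4 3 2] total_free=9 largest=4 -> 100*(9-4)/9 = 500/9 ≈ 55.556 -> rounds to 56

Answer: 56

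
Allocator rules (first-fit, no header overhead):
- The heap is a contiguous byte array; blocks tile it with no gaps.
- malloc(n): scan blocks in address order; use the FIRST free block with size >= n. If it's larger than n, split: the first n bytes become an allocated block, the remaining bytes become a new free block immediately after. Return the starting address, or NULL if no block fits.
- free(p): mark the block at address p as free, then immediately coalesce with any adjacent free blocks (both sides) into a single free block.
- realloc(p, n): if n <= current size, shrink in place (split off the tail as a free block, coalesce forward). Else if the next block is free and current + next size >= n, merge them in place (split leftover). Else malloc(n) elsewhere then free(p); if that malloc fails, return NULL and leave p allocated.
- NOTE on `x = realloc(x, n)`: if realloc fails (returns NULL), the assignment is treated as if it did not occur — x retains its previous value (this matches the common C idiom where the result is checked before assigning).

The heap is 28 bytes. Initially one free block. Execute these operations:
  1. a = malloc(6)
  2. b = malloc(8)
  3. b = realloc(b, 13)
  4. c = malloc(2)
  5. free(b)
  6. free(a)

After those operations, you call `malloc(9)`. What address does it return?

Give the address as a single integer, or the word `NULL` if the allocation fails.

Answer: 0

Derivation:
Op 1: a = malloc(6) -> a = 0; heap: [0-5 ALLOC][6-27 FREE]
Op 2: b = malloc(8) -> b = 6; heap: [0-5 ALLOC][6-13 ALLOC][14-27 FREE]
Op 3: b = realloc(b, 13) -> b = 6; heap: [0-5 ALLOC][6-18 ALLOC][19-27 FREE]
Op 4: c = malloc(2) -> c = 19; heap: [0-5 ALLOC][6-18 ALLOC][19-20 ALLOC][21-27 FREE]
Op 5: free(b) -> (freed b); heap: [0-5 ALLOC][6-18 FREE][19-20 ALLOC][21-27 FREE]
Op 6: free(a) -> (freed a); heap: [0-18 FREE][19-20 ALLOC][21-27 FREE]
malloc(9): first-fit scan over [0-18 FREE][19-20 ALLOC][21-27 FREE] -> 0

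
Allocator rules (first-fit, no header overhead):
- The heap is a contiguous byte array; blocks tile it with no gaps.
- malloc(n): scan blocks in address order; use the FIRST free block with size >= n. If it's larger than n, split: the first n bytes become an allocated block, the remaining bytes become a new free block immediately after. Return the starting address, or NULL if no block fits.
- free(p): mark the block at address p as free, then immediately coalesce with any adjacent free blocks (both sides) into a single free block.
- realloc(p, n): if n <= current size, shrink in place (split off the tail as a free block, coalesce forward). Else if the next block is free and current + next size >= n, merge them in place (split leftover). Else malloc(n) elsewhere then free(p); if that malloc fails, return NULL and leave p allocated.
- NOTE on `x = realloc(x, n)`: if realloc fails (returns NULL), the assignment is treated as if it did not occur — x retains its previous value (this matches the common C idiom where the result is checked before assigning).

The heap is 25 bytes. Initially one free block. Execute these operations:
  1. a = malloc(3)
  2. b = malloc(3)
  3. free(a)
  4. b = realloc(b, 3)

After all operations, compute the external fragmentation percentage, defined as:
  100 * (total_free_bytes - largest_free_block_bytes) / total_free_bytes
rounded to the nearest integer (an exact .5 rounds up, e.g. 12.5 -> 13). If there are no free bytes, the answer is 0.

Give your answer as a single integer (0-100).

Op 1: a = malloc(3) -> a = 0; heap: [0-2 ALLOC][3-24 FREE]
Op 2: b = malloc(3) -> b = 3; heap: [0-2 ALLOC][3-5 ALLOC][6-24 FREE]
Op 3: free(a) -> (freed a); heap: [0-2 FREE][3-5 ALLOC][6-24 FREE]
Op 4: b = realloc(b, 3) -> b = 3; heap: [0-2 FREE][3-5 ALLOC][6-24 FREE]
Free blocks: [3 19] total_free=22 largest=19 -> 100*(22-19)/22 = 300/22 ≈ 13.636 -> rounds to 14

Answer: 14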